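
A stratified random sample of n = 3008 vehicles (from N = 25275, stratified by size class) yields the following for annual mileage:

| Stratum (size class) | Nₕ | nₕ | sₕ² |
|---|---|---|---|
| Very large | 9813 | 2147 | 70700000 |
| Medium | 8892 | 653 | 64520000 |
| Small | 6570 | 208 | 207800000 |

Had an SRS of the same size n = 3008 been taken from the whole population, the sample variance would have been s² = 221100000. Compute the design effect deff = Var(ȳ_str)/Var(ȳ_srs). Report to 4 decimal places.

Var(ȳ_str) = Σ Wₕ²(1−fₕ)sₕ²/nₕ with Wₕ = Nₕ/25275:
  Very large: (9813/25275)²·(1−2147/9813)·70700000/2147 = 3877.7129
  Medium: (8892/25275)²·(1−653/8892)·64520000/653 = 11331.119
  Small: (6570/25275)²·(1−208/6570)·207800000/208 = 65367.054
  → Var(ȳ_str) = 80575.886.
Var(ȳ_srs) = (1 − 3008/25275)·221100000/3008 = 64756.215.
deff = 80575.886 / 64756.215 = 1.2443.

1.2443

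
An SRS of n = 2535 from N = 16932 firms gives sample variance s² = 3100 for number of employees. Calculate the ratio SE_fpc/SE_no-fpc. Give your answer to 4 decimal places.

0.9221

f = n/N = 2535/16932 = 0.14971651.
SE_no-fpc = √(s²/n) = 1.1058389; SE_fpc = √((1−f)s²/n) = 1.0197031.
Ratio = √(1−f) = 0.92210818.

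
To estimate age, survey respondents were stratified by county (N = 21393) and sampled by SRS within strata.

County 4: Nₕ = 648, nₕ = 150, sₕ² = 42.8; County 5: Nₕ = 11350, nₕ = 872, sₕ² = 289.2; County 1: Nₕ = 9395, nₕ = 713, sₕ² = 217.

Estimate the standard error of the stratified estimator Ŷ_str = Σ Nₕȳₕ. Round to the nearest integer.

8022

Var(Ŷ_str) = Σₕ Nₕ²(1 − fₕ)sₕ²/nₕ.
County 4: 648²·(1 − 150/648)·42.8/150 = 92078.208.
County 5: 11350²·(1 − 872/11350)·289.2/872 = 3.9441739 × 10^7.
County 1: 9395²·(1 − 713/9395)·217/713 = 2.4824858 × 10^7.
Sum = 6.4358675 × 10^7.
SE = √(6.4358675 × 10^7) = 8022.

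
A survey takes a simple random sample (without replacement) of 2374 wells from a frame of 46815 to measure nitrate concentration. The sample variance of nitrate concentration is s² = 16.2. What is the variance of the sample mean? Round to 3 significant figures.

Under SRS without replacement, Var(ȳ) = (1 − f)·s²/n with f = n/N = 2374/46815 = 0.05071024.
Var(ȳ) = (1 − 0.05071024)·16.2/2374 = 0.94928976·0.0068239259 = 0.0064778829.

0.00648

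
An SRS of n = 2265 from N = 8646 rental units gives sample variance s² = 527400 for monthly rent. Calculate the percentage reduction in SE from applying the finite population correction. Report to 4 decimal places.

14.0914

f = n/N = 2265/8646 = 0.26197085.
SE_no-fpc = √(s²/n) = 15.259347; SE_fpc = √((1−f)s²/n) = 13.109095.
Ratio = √(1−f) = 0.85908623. Reduction = 100·(1 − 0.85908623) = 14.0914%.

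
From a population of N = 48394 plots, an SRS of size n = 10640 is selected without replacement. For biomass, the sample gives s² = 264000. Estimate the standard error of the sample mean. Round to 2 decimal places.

4.40

Under SRS without replacement, Var(ȳ) = (1 − f)·s²/n with f = n/N = 10640/48394 = 0.21986197.
Var(ȳ) = (1 − 0.21986197)·264000/10640 = 0.78013803·24.81203 = 19.356808.
SE(ȳ) = √(19.356808) = 4.40.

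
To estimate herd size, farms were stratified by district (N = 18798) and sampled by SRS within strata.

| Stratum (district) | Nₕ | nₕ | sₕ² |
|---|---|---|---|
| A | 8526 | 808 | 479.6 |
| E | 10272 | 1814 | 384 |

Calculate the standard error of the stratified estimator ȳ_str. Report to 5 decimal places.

0.40321

Var(ȳ_str) = Σₕ Wₕ²(1 − fₕ)sₕ²/nₕ with Wₕ = Nₕ/N, N = 18798.
A: Wₕ = 0.45355889; term = 0.45355889²·(1 − 0.09476894)·479.6/808 = 0.11053368.
E: Wₕ = 0.54644111; term = 0.54644111²·(1 − 0.17659657)·384/1814 = 0.052046717.
Sum = 0.1625804.
SE = √(0.1625804) = 0.40321.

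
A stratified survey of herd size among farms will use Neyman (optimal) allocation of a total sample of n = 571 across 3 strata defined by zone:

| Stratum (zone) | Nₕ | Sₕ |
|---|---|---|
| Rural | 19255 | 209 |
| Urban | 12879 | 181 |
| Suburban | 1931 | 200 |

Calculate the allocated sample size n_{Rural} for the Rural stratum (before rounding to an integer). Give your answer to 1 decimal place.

340.9

Neyman allocation: nₕ = n·NₕSₕ / Σⱼ NⱼSⱼ.
Σ NⱼSⱼ = 19255·209 + 12879·181 + 1931·200 = 6.741594 × 10^6.
n_{Rural} = 571·19255·209 / (6.741594 × 10^6) = 340.9.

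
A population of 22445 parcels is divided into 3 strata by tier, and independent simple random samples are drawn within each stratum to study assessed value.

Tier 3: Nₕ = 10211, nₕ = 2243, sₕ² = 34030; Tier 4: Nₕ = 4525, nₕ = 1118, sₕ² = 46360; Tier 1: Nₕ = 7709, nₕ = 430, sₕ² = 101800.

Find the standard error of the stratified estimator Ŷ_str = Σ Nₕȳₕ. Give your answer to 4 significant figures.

Var(Ŷ_str) = Σₕ Nₕ²(1 − fₕ)sₕ²/nₕ.
Tier 3: 10211²·(1 − 2243/10211)·34030/2243 = 1.234384 × 10^9.
Tier 4: 4525²·(1 − 1118/4525)·46360/1118 = 6.392818 × 10^8.
Tier 1: 7709²·(1 − 430/7709)·101800/430 = 1.3284619 × 10^10.
Sum = 1.5158285 × 10^10.
SE = √(1.5158285 × 10^10) = 123100.

123100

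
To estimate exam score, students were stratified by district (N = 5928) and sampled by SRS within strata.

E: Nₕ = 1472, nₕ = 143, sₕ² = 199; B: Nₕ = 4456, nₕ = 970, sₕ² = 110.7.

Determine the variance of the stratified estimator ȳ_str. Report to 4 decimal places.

Var(ȳ_str) = Σₕ Wₕ²(1 − fₕ)sₕ²/nₕ with Wₕ = Nₕ/N, N = 5928.
E: Wₕ = 0.24831309; term = 0.24831309²·(1 − 0.09714674)·199/143 = 0.077469979.
B: Wₕ = 0.75168691; term = 0.75168691²·(1 − 0.21768402)·110.7/970 = 0.050446619.
Sum = 0.1279166.

0.1279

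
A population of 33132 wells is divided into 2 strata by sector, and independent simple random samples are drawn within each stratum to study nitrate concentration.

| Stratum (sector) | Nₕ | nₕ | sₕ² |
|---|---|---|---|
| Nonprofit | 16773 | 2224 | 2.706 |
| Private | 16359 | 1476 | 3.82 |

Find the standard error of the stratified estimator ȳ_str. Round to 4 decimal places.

Var(ȳ_str) = Σₕ Wₕ²(1 − fₕ)sₕ²/nₕ with Wₕ = Nₕ/N, N = 33132.
Nonprofit: Wₕ = 0.50624774; term = 0.50624774²·(1 − 0.13259405)·2.706/2224 = 2.7048401 × 10^-4.
Private: Wₕ = 0.49375226; term = 0.49375226²·(1 − 0.09022556)·3.82/1476 = 5.7402252 × 10^-4.
Sum = 8.4450653 × 10^-4.
SE = √(8.4450653 × 10^-4) = 0.0291.

0.0291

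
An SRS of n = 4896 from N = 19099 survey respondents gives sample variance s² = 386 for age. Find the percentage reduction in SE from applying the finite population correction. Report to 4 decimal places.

f = n/N = 4896/19099 = 0.25634850.
SE_no-fpc = √(s²/n) = 0.28078438; SE_fpc = √((1−f)s²/n) = 0.24213506.
Ratio = √(1−f) = 0.86235231. Reduction = 100·(1 − 0.86235231) = 13.7648%.

13.7648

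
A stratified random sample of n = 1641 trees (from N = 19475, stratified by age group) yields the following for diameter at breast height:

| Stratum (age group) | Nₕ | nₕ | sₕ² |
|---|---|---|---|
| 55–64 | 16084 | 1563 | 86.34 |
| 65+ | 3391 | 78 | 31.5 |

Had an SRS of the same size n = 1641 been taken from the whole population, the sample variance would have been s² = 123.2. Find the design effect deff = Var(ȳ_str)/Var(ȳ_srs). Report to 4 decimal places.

0.6688

Var(ȳ_str) = Σ Wₕ²(1−fₕ)sₕ²/nₕ with Wₕ = Nₕ/19475:
  55–64: (16084/19475)²·(1−1563/16084)·86.34/1563 = 0.034016429
  65+: (3391/19475)²·(1−78/3391)·31.5/78 = 0.011962178
  → Var(ȳ_str) = 0.045978607.
Var(ȳ_srs) = (1 − 1641/19475)·123.2/1641 = 0.068750114.
deff = 0.045978607 / 0.068750114 = 0.6688.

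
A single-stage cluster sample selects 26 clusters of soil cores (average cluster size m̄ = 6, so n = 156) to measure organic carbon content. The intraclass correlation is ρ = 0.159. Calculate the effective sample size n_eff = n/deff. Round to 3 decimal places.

deff = 1 + (6 − 1)·0.159 = 1 + 0.795 = 1.795.
n_eff = 156 / 1.795 = 86.908.

86.908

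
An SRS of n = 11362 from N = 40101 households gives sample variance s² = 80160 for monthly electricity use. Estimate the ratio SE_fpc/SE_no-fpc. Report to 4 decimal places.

f = n/N = 11362/40101 = 0.28333458.
SE_no-fpc = √(s²/n) = 2.6561431; SE_fpc = √((1−f)s²/n) = 2.248587.
Ratio = √(1−f) = 0.84656094.

0.8466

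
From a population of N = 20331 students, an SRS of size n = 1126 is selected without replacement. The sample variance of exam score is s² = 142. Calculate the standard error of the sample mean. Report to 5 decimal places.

0.34515

Under SRS without replacement, Var(ȳ) = (1 − f)·s²/n with f = n/N = 1126/20331 = 0.05538340.
Var(ȳ) = (1 − 0.05538340)·142/1126 = 0.94461660·0.12611012 = 0.11912572.
SE(ȳ) = √(0.11912572) = 0.34515.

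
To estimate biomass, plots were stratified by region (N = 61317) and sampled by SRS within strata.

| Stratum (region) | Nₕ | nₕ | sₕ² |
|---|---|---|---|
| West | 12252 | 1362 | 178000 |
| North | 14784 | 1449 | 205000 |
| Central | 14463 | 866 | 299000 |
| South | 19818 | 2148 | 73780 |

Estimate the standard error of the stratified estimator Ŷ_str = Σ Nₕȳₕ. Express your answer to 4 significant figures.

353900

Var(Ŷ_str) = Σₕ Nₕ²(1 − fₕ)sₕ²/nₕ.
West: 12252²·(1 − 1362/12252)·178000/1362 = 1.7437241 × 10^10.
North: 14784²·(1 − 1449/14784)·205000/1449 = 2.7891409 × 10^10.
Central: 14463²·(1 − 866/14463)·299000/866 = 6.7897656 × 10^10.
South: 19818²·(1 − 2148/19818)·73780/2148 = 1.2028203 × 10^10.
Sum = 1.2525451 × 10^11.
SE = √(1.2525451 × 10^11) = 353900.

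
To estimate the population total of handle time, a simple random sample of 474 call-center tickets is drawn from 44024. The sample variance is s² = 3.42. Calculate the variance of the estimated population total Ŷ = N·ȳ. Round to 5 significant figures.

1.3833 × 10^7

Var(Ŷ) = N²·Var(ȳ) = N²·(1 − n/N)·s²/n.
f = 474/44024 = 0.01076685; Var(ȳ) = 0.98923315·3.42/474 = 0.007137505.
Var(Ŷ) = 44024² · 0.007137505 = 1.3833288 × 10^7.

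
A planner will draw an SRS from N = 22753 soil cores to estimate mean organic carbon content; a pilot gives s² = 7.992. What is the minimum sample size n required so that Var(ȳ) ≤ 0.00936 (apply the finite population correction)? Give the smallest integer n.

823

Without fpc, n₀ = s²/D = 7.992/0.00936 = 853.8462.
With fpc, (1 − n/N)·s²/n ≤ D requires n ≥ n₀/(1 + n₀/N) = 853.8462/(1 + 853.8462/22753) = 822.9631.
Rounding up, n = 823.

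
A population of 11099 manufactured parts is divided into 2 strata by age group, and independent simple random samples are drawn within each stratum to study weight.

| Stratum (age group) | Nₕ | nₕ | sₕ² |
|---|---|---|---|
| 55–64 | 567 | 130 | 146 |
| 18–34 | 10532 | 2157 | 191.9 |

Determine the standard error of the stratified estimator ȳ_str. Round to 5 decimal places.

Var(ȳ_str) = Σₕ Wₕ²(1 − fₕ)sₕ²/nₕ with Wₕ = Nₕ/N, N = 11099.
55–64: Wₕ = 0.05108568; term = 0.05108568²·(1 − 0.22927690)·146/130 = 0.0022589483.
18–34: Wₕ = 0.94891432; term = 0.94891432²·(1 − 0.20480441)·191.9/2157 = 0.06370196.
Sum = 0.065960908.
SE = √(0.065960908) = 0.25683.

0.25683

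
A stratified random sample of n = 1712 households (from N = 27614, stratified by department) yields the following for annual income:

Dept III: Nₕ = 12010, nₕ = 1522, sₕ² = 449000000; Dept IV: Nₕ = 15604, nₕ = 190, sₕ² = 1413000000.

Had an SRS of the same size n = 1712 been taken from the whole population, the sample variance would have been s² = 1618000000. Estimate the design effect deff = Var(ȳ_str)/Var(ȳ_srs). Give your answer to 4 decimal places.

2.7010

Var(ȳ_str) = Σ Wₕ²(1−fₕ)sₕ²/nₕ with Wₕ = Nₕ/27614:
  Dept III: (12010/27614)²·(1−1522/12010)·449000000/1522 = 48731.383
  Dept IV: (15604/27614)²·(1−190/15604)·1413000000/190 = 2.3457473 × 10^6
  → Var(ȳ_str) = 2.3944787 × 10^6.
Var(ȳ_srs) = (1 − 1712/27614)·1618000000/1712 = 886499.99.
deff = (2.3944787 × 10^6) / 886499.99 = 2.7010.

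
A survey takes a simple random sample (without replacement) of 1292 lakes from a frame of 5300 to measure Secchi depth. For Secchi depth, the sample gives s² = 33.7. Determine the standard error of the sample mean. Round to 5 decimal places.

Under SRS without replacement, Var(ȳ) = (1 − f)·s²/n with f = n/N = 1292/5300 = 0.24377358.
Var(ȳ) = (1 − 0.24377358)·33.7/1292 = 0.75622642·0.026083591 = 0.019725101.
SE(ȳ) = √(0.019725101) = 0.14045.

0.14045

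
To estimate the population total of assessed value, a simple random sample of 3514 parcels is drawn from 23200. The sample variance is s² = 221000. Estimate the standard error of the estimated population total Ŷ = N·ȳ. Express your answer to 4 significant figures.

Var(Ŷ) = N²·Var(ȳ) = N²·(1 − n/N)·s²/n.
f = 3514/23200 = 0.15146552; Var(ȳ) = 0.84853448·221000/3514 = 53.36543.
Var(Ŷ) = 23200² · 53.36543 = 2.8723409 × 10^10.
SE(Ŷ) = √(2.8723409 × 10^10) = 169500.

169500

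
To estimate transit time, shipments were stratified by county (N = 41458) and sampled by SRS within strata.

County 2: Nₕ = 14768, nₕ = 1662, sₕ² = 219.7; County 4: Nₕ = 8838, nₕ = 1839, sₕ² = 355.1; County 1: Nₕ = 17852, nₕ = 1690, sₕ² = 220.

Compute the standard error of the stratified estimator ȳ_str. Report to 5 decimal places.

Var(ȳ_str) = Σₕ Wₕ²(1 − fₕ)sₕ²/nₕ with Wₕ = Nₕ/N, N = 41458.
County 2: Wₕ = 0.35621593; term = 0.35621593²·(1 − 0.11254063)·219.7/1662 = 0.014885869.
County 4: Wₕ = 0.21317960; term = 0.21317960²·(1 − 0.20807875)·355.1/1839 = 0.0069493189.
County 1: Wₕ = 0.43060447; term = 0.43060447²·(1 − 0.09466726)·220/1690 = 0.021852507.
Sum = 0.043687695.
SE = √(0.043687695) = 0.20902.

0.20902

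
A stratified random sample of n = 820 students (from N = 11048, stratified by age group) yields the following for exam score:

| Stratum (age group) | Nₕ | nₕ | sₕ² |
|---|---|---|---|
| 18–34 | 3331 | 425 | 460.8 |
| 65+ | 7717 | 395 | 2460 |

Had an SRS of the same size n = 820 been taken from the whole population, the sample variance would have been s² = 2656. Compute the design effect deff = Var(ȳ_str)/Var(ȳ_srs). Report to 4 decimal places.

0.9901

Var(ȳ_str) = Σ Wₕ²(1−fₕ)sₕ²/nₕ with Wₕ = Nₕ/11048:
  18–34: (3331/11048)²·(1−425/3331)·460.8/425 = 0.085985744
  65+: (7717/11048)²·(1−395/7717)·2460/395 = 2.8830283
  → Var(ȳ_str) = 2.969014.
Var(ȳ_srs) = (1 − 820/11048)·2656/820 = 2.9986189.
deff = 2.969014 / 2.9986189 = 0.9901.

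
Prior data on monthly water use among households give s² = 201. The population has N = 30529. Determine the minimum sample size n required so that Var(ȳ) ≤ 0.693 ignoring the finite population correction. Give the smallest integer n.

Without fpc, n₀ = s²/D = 201/0.693 = 290.0433.
Rounding up, n = 291.

291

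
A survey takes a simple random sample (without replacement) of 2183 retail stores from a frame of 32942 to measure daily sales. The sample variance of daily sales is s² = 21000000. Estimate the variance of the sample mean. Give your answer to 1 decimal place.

Under SRS without replacement, Var(ȳ) = (1 − f)·s²/n with f = n/N = 2183/32942 = 0.06626799.
Var(ȳ) = (1 − 0.06626799)·21000000/2183 = 0.93373201·9619.7893 = 8982.3052.

8982.3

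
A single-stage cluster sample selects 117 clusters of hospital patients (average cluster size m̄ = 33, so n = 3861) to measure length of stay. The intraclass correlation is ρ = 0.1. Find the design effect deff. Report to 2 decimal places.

deff = 1 + (33 − 1)·0.1 = 1 + 3.2 = 4.2.

4.20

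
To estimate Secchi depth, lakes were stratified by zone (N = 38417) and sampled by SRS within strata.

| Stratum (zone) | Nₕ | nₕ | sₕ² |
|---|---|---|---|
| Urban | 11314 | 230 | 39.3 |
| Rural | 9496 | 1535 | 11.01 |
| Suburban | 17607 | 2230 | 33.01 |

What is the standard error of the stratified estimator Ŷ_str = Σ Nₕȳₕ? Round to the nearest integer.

Var(Ŷ_str) = Σₕ Nₕ²(1 − fₕ)sₕ²/nₕ.
Urban: 11314²·(1 − 230/11314)·39.3/230 = 2.1427791 × 10^7.
Rural: 9496²·(1 − 1535/9496)·11.01/1535 = 542234.65.
Suburban: 17607²·(1 − 2230/17607)·33.01/2230 = 4.0077225 × 10^6.
Sum = 2.5977748 × 10^7.
SE = √(2.5977748 × 10^7) = 5097.

5097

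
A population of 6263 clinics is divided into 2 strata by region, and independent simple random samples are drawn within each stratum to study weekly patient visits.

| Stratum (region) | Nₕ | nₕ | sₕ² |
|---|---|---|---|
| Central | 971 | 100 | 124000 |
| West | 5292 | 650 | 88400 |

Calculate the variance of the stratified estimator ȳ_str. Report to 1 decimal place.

111.9

Var(ȳ_str) = Σₕ Wₕ²(1 − fₕ)sₕ²/nₕ with Wₕ = Nₕ/N, N = 6263.
Central: Wₕ = 0.15503752; term = 0.15503752²·(1 − 0.10298661)·124000/100 = 26.735865.
West: Wₕ = 0.84496248; term = 0.84496248²·(1 − 0.12282691)·88400/650 = 85.172434.
Sum = 111.9083.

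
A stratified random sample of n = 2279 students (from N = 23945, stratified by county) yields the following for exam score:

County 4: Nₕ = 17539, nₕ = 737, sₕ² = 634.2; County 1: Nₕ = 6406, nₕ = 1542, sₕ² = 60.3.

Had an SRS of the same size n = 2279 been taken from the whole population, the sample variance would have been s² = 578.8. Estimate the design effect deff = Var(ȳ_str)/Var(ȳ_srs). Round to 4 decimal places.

1.9339

Var(ȳ_str) = Σ Wₕ²(1−fₕ)sₕ²/nₕ with Wₕ = Nₕ/23945:
  County 4: (17539/23945)²·(1−737/17539)·634.2/737 = 0.44227753
  County 1: (6406/23945)²·(1−1542/6406)·60.3/1542 = 0.0021251215
  → Var(ȳ_str) = 0.44440265.
Var(ȳ_srs) = (1 − 2279/23945)·578.8/2279 = 0.22979898.
deff = 0.44440265 / 0.22979898 = 1.9339.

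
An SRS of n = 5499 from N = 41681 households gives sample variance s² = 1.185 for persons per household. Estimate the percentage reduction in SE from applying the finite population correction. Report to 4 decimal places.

f = n/N = 5499/41681 = 0.13193062.
SE_no-fpc = √(s²/n) = 0.014679705; SE_fpc = √((1−f)s²/n) = 0.013677116.
Ratio = √(1−f) = 0.93170241. Reduction = 100·(1 − 0.93170241) = 6.8298%.

6.8298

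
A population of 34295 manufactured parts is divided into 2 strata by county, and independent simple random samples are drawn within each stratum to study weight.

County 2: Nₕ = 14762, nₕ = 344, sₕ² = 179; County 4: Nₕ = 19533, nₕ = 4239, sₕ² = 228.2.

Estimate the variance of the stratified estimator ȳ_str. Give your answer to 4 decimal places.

0.1078

Var(ȳ_str) = Σₕ Wₕ²(1 − fₕ)sₕ²/nₕ with Wₕ = Nₕ/N, N = 34295.
County 2: Wₕ = 0.43044176; term = 0.43044176²·(1 − 0.02330308)·179/344 = 0.094163631.
County 4: Wₕ = 0.56955824; term = 0.56955824²·(1 − 0.21701736)·228.2/4239 = 0.01367353.
Sum = 0.10783716.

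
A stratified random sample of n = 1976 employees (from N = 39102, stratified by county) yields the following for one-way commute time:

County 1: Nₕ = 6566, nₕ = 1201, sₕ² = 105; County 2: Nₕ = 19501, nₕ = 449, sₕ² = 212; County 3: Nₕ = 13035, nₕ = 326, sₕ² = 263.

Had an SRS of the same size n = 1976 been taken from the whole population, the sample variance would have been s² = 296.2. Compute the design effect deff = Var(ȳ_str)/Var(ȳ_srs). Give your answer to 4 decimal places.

1.4345

Var(ȳ_str) = Σ Wₕ²(1−fₕ)sₕ²/nₕ with Wₕ = Nₕ/39102:
  County 1: (6566/39102)²·(1−1201/6566)·105/1201 = 0.0020142759
  County 2: (19501/39102)²·(1−449/19501)·212/449 = 0.11473318
  County 3: (13035/39102)²·(1−326/13035)·263/326 = 0.087410302
  → Var(ȳ_str) = 0.20415776.
Var(ȳ_srs) = (1 − 1976/39102)·296.2/1976 = 0.14232373.
deff = 0.20415776 / 0.14232373 = 1.4345.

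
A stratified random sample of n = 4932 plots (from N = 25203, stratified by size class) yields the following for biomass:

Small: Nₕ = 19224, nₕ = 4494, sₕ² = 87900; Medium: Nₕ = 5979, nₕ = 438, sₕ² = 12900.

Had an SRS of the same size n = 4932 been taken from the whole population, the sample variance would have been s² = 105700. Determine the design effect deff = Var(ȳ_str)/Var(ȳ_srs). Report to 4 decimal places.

Var(ȳ_str) = Σ Wₕ²(1−fₕ)sₕ²/nₕ with Wₕ = Nₕ/25203:
  Small: (19224/25203)²·(1−4494/19224)·87900/4494 = 8.7196255
  Medium: (5979/25203)²·(1−438/5979)·12900/438 = 1.5361295
  → Var(ȳ_str) = 10.255755.
Var(ȳ_srs) = (1 − 4932/25203)·105700/4932 = 17.237523.
deff = 10.255755 / 17.237523 = 0.5950.

0.5950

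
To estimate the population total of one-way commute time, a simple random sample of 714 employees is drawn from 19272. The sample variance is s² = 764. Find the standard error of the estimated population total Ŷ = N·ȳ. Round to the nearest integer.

19563

Var(Ŷ) = N²·Var(ȳ) = N²·(1 − n/N)·s²/n.
f = 714/19272 = 0.03704857; Var(ȳ) = 0.96295143·764/714 = 1.030385.
Var(Ŷ) = 19272² · 1.030385 = 3.8269528 × 10^8.
SE(Ŷ) = √(3.8269528 × 10^8) = 19563.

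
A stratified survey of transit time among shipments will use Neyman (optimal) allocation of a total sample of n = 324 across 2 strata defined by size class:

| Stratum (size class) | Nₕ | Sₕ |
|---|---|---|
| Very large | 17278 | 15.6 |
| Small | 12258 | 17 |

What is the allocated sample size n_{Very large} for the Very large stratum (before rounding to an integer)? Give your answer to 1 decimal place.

Neyman allocation: nₕ = n·NₕSₕ / Σⱼ NⱼSⱼ.
Σ NⱼSⱼ = 17278·15.6 + 12258·17 = 477922.8.
n_{Very large} = 324·17278·15.6 / 477922.8 = 182.7.

182.7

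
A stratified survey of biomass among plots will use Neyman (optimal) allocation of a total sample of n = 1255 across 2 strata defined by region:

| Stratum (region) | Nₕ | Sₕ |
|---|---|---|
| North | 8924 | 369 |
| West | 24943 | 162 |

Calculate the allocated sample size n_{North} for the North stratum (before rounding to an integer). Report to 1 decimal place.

563.5

Neyman allocation: nₕ = n·NₕSₕ / Σⱼ NⱼSⱼ.
Σ NⱼSⱼ = 8924·369 + 24943·162 = 7.333722 × 10^6.
n_{North} = 1255·8924·369 / (7.333722 × 10^6) = 563.5.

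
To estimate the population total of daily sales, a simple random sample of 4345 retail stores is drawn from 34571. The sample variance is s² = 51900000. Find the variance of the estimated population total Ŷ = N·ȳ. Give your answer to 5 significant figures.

1.2482 × 10^13

Var(Ŷ) = N²·Var(ȳ) = N²·(1 − n/N)·s²/n.
f = 4345/34571 = 0.12568338; Var(ȳ) = 0.87431662·51900000/4345 = 10443.506.
Var(Ŷ) = 34571² · 10443.506 = 1.2481598 × 10^13.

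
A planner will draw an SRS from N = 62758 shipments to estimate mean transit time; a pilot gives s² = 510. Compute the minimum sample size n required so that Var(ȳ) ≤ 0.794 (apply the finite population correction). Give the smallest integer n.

Without fpc, n₀ = s²/D = 510/0.794 = 642.3174.
With fpc, (1 − n/N)·s²/n ≤ D requires n ≥ n₀/(1 + n₀/N) = 642.3174/(1 + 642.3174/62758) = 635.8100.
Rounding up, n = 636.

636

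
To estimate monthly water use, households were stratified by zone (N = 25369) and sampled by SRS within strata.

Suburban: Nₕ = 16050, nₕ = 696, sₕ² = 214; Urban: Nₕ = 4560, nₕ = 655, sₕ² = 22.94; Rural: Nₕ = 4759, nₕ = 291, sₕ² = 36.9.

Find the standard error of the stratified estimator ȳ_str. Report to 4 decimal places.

Var(ȳ_str) = Σₕ Wₕ²(1 − fₕ)sₕ²/nₕ with Wₕ = Nₕ/N, N = 25369.
Suburban: Wₕ = 0.63266191; term = 0.63266191²·(1 − 0.04336449)·214/696 = 0.11773197.
Urban: Wₕ = 0.17974694; term = 0.17974694²·(1 − 0.14364035)·22.94/655 = 9.6901678 × 10^-4.
Rural: Wₕ = 0.18759115; term = 0.18759115²·(1 − 0.06114730)·36.9/291 = 0.0041894359.
Sum = 0.12289042.
SE = √(0.12289042) = 0.3506.

0.3506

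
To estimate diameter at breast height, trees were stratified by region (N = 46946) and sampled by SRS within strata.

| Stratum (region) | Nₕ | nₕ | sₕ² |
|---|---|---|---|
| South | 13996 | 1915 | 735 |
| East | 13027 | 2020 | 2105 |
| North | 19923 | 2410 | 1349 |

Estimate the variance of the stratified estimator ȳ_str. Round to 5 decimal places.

Var(ȳ_str) = Σₕ Wₕ²(1 − fₕ)sₕ²/nₕ with Wₕ = Nₕ/N, N = 46946.
South: Wₕ = 0.29812977; term = 0.29812977²·(1 − 0.13682481)·735/1915 = 0.029446128.
East: Wₕ = 0.27748903; term = 0.27748903²·(1 − 0.15506256)·2105/2020 = 0.067798006.
North: Wₕ = 0.42438120; term = 0.42438120²·(1 − 0.12096572)·1349/2410 = 0.088616175.
Sum = 0.18586031.

0.18586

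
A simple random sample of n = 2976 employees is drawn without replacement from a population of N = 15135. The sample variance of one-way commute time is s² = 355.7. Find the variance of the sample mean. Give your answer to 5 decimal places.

0.09602

Under SRS without replacement, Var(ȳ) = (1 − f)·s²/n with f = n/N = 2976/15135 = 0.19663033.
Var(ȳ) = (1 − 0.19663033)·355.7/2976 = 0.80336967·0.11952285 = 0.096021032.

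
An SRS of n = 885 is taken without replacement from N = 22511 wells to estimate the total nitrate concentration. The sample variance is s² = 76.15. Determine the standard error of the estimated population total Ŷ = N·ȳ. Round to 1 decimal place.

6472.2

Var(Ŷ) = N²·Var(ȳ) = N²·(1 − n/N)·s²/n.
f = 885/22511 = 0.03931411; Var(ȳ) = 0.96068589·76.15/885 = 0.082662407.
Var(Ŷ) = 22511² · 0.082662407 = 4.1888771 × 10^7.
SE(Ŷ) = √(4.1888771 × 10^7) = 6472.2.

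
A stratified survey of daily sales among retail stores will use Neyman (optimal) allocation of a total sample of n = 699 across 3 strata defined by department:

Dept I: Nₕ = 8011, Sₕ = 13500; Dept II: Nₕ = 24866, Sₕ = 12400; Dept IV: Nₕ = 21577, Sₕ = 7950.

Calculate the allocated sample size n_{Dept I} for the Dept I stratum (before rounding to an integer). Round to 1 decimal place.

Neyman allocation: nₕ = n·NₕSₕ / Σⱼ NⱼSⱼ.
Σ NⱼSⱼ = 8011·13500 + 24866·12400 + 21577·7950 = 5.8802405 × 10^8.
n_{Dept I} = 699·8011·13500 / (5.8802405 × 10^8) = 128.6.

128.6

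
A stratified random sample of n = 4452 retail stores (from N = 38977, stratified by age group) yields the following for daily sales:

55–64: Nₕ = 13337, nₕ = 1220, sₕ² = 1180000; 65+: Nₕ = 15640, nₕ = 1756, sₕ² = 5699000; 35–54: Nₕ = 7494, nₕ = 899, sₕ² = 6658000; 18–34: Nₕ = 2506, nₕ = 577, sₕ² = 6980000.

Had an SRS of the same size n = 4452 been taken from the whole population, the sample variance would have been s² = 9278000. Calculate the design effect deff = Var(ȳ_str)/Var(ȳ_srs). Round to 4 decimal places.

Var(ȳ_str) = Σ Wₕ²(1−fₕ)sₕ²/nₕ with Wₕ = Nₕ/38977:
  55–64: (13337/38977)²·(1−1220/13337)·1180000/1220 = 102.88655
  65+: (15640/38977)²·(1−1756/15640)·5699000/1756 = 463.88324
  35–54: (7494/38977)²·(1−899/7494)·6658000/899 = 240.93271
  18–34: (2506/38977)²·(1−577/2506)·6980000/577 = 38.492497
  → Var(ȳ_str) = 846.195.
Var(ȳ_srs) = (1 − 4452/38977)·9278000/4452 = 1845.9694.
deff = 846.195 / 1845.9694 = 0.4584.

0.4584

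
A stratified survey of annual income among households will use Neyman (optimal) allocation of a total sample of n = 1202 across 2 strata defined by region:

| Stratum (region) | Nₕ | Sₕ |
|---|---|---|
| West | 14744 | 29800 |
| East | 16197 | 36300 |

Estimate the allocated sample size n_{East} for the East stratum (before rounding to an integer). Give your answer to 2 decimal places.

Neyman allocation: nₕ = n·NₕSₕ / Σⱼ NⱼSⱼ.
Σ NⱼSⱼ = 14744·29800 + 16197·36300 = 1.0273223 × 10^9.
n_{East} = 1202·16197·36300 / (1.0273223 × 10^9) = 687.92.

687.92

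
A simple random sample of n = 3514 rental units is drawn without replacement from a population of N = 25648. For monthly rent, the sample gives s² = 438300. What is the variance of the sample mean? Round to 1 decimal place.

107.6

Under SRS without replacement, Var(ȳ) = (1 − f)·s²/n with f = n/N = 3514/25648 = 0.13700873.
Var(ȳ) = (1 − 0.13700873)·438300/3514 = 0.86299127·124.72965 = 107.6406.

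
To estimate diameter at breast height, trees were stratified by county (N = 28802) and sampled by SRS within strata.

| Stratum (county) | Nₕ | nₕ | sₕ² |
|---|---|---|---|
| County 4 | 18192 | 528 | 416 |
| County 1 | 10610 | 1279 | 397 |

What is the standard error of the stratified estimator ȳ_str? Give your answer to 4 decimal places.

Var(ȳ_str) = Σₕ Wₕ²(1 − fₕ)sₕ²/nₕ with Wₕ = Nₕ/N, N = 28802.
County 4: Wₕ = 0.63162280; term = 0.63162280²·(1 − 0.02902375)·416/528 = 0.30519936.
County 1: Wₕ = 0.36837720; term = 0.36837720²·(1 − 0.12054665)·397/1279 = 0.037044031.
Sum = 0.34224339.
SE = √(0.34224339) = 0.5850.

0.5850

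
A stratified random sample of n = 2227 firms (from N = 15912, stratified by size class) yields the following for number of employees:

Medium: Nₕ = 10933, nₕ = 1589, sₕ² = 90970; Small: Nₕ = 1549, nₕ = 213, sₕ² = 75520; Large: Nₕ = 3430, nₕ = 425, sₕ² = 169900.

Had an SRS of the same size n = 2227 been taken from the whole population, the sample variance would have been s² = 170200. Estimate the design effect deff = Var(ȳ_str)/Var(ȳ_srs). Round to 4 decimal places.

0.6431

Var(ȳ_str) = Σ Wₕ²(1−fₕ)sₕ²/nₕ with Wₕ = Nₕ/15912:
  Medium: (10933/15912)²·(1−1589/10933)·90970/1589 = 23.0992
  Small: (1549/15912)²·(1−213/1549)·75520/213 = 2.8979488
  Large: (3430/15912)²·(1−425/3430)·169900/425 = 16.27397
  → Var(ȳ_str) = 42.271119.
Var(ȳ_srs) = (1 − 2227/15912)·170200/2227 = 65.729355.
deff = 42.271119 / 65.729355 = 0.6431.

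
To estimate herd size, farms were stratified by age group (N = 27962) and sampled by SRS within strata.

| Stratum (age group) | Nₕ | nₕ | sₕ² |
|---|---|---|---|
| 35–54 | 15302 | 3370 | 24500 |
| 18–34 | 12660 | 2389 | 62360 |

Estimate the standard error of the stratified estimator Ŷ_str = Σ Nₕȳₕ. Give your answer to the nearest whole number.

Var(Ŷ_str) = Σₕ Nₕ²(1 − fₕ)sₕ²/nₕ.
35–54: 15302²·(1 − 3370/15302)·24500/3370 = 1.3273872 × 10^9.
18–34: 12660²·(1 − 2389/12660)·62360/2389 = 3.3941919 × 10^9.
Sum = 4.7215791 × 10^9.
SE = √(4.7215791 × 10^9) = 68714.

68714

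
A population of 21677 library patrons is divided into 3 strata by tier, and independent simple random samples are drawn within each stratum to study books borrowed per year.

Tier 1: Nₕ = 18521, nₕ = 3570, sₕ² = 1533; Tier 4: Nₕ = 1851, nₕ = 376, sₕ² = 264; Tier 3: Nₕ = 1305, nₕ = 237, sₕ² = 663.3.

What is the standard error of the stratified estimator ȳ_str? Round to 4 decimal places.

0.5152

Var(ȳ_str) = Σₕ Wₕ²(1 − fₕ)sₕ²/nₕ with Wₕ = Nₕ/N, N = 21677.
Tier 1: Wₕ = 0.85440790; term = 0.85440790²·(1 − 0.19275417)·1533/3570 = 0.25305228.
Tier 4: Wₕ = 0.08539004; term = 0.08539004²·(1 − 0.20313344)·264/376 = 0.0040795867.
Tier 3: Wₕ = 0.06020206; term = 0.06020206²·(1 − 0.18160920)·663.3/237 = 0.00830128.
Sum = 0.26543315.
SE = √(0.26543315) = 0.5152.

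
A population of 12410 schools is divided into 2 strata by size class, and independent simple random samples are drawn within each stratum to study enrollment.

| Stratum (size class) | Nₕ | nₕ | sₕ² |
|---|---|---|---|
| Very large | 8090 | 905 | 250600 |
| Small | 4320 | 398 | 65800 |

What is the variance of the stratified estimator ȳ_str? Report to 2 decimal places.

122.70

Var(ȳ_str) = Σₕ Wₕ²(1 − fₕ)sₕ²/nₕ with Wₕ = Nₕ/N, N = 12410.
Very large: Wₕ = 0.65189363; term = 0.65189363²·(1 − 0.11186650)·250600/905 = 104.51153.
Small: Wₕ = 0.34810637; term = 0.34810637²·(1 − 0.09212963)·65800/398 = 18.188237.
Sum = 122.69977.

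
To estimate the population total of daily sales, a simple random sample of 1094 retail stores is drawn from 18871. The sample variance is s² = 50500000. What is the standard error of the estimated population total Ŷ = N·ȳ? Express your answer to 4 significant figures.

Var(Ŷ) = N²·Var(ȳ) = N²·(1 − n/N)·s²/n.
f = 1094/18871 = 0.05797255; Var(ȳ) = 0.94202745·50500000/1094 = 43484.814.
Var(Ŷ) = 18871² · 43484.814 = 1.5485579 × 10^13.
SE(Ŷ) = √(1.5485579 × 10^13) = 3.935 × 10^6.

3.935 × 10^6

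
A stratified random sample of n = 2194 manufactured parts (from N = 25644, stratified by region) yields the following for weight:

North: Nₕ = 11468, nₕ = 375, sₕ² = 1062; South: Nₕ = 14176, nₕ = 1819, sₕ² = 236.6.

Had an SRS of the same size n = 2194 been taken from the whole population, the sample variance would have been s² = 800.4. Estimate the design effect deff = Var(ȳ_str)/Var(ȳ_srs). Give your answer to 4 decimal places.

Var(ȳ_str) = Σ Wₕ²(1−fₕ)sₕ²/nₕ with Wₕ = Nₕ/25644:
  North: (11468/25644)²·(1−375/11468)·1062/375 = 0.54784589
  South: (14176/25644)²·(1−1819/14176)·236.6/1819 = 0.034647927
  → Var(ȳ_str) = 0.58249382.
Var(ȳ_srs) = (1 − 2194/25644)·800.4/2194 = 0.33360115.
deff = 0.58249382 / 0.33360115 = 1.7461.

1.7461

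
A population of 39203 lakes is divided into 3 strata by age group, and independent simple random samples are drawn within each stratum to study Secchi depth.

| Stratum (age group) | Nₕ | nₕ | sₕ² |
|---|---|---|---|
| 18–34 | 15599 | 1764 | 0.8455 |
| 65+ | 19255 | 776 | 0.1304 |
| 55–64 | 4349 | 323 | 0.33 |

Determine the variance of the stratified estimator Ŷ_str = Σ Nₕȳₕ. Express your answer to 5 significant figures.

Var(Ŷ_str) = Σₕ Nₕ²(1 − fₕ)sₕ²/nₕ.
18–34: 15599²·(1 − 1764/15599)·0.8455/1764 = 103440.58.
65+: 19255²·(1 − 776/19255)·0.1304/776 = 59791.281.
55–64: 4349²·(1 − 323/4349)·0.33/323 = 17888.528.
Sum = 181120.39.

181120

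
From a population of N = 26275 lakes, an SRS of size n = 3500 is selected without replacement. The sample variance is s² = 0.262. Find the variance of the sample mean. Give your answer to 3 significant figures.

Under SRS without replacement, Var(ȳ) = (1 − f)·s²/n with f = n/N = 3500/26275 = 0.13320647.
Var(ȳ) = (1 − 0.13320647)·0.262/3500 = 0.86679353·7.4857143 × 10^-5 = 6.4885687 × 10^-5.

6.49 × 10^-5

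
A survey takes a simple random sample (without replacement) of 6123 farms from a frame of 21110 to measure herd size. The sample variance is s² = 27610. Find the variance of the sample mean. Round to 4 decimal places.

3.2013

Under SRS without replacement, Var(ȳ) = (1 − f)·s²/n with f = n/N = 6123/21110 = 0.29005211.
Var(ȳ) = (1 − 0.29005211)·27610/6123 = 0.70994789·4.5092275 = 3.2013166.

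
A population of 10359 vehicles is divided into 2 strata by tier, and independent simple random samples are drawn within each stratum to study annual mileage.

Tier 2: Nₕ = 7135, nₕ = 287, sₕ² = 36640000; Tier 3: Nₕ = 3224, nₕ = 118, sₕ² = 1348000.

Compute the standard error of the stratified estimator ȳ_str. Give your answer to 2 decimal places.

243.30

Var(ȳ_str) = Σₕ Wₕ²(1 − fₕ)sₕ²/nₕ with Wₕ = Nₕ/N, N = 10359.
Tier 2: Wₕ = 0.68877305; term = 0.68877305²·(1 − 0.04022425)·36640000/287 = 58129.372.
Tier 3: Wₕ = 0.31122695; term = 0.31122695²·(1 − 0.03660050)·1348000/118 = 1066.0282.
Sum = 59195.4.
SE = √(59195.4) = 243.30.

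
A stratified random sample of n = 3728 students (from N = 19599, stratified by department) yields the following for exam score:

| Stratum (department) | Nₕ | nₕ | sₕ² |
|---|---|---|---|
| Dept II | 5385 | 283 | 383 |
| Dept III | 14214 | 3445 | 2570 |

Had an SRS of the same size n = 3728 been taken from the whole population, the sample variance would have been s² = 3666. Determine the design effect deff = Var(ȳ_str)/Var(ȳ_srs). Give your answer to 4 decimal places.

0.4949

Var(ȳ_str) = Σ Wₕ²(1−fₕ)sₕ²/nₕ with Wₕ = Nₕ/19599:
  Dept II: (5385/19599)²·(1−283/5385)·383/283 = 0.096798956
  Dept III: (14214/19599)²·(1−3445/14214)·2570/3445 = 0.29728141
  → Var(ȳ_str) = 0.39408037.
Var(ȳ_srs) = (1 − 3728/19599)·3666/3728 = 0.79631874.
deff = 0.39408037 / 0.79631874 = 0.4949.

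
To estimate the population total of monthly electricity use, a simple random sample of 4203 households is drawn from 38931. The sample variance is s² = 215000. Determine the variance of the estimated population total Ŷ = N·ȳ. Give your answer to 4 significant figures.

6.916 × 10^10

Var(Ŷ) = N²·Var(ȳ) = N²·(1 − n/N)·s²/n.
f = 4203/38931 = 0.10796024; Var(ȳ) = 0.89203976·215000/4203 = 45.631346.
Var(Ŷ) = 38931² · 45.631346 = 6.9159907 × 10^10.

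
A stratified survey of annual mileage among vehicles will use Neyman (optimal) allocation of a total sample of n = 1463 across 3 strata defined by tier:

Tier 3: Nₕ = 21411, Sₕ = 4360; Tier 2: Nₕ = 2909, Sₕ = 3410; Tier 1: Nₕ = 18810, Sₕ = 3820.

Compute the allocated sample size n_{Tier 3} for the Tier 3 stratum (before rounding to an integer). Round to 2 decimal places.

Neyman allocation: nₕ = n·NₕSₕ / Σⱼ NⱼSⱼ.
Σ NⱼSⱼ = 21411·4360 + 2909·3410 + 18810·3820 = 1.7512585 × 10^8.
n_{Tier 3} = 1463·21411·4360 / (1.7512585 × 10^8) = 779.86.

779.86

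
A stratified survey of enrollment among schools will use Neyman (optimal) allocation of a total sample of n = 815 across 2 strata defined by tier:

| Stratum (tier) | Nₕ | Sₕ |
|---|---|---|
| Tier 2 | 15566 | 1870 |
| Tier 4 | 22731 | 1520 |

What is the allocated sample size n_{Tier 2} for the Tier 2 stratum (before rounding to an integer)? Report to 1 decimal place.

Neyman allocation: nₕ = n·NₕSₕ / Σⱼ NⱼSⱼ.
Σ NⱼSⱼ = 15566·1870 + 22731·1520 = 6.365954 × 10^7.
n_{Tier 2} = 815·15566·1870 / (6.365954 × 10^7) = 372.7.

372.7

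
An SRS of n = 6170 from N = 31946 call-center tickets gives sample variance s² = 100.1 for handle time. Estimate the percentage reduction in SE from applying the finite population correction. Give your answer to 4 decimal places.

f = n/N = 6170/31946 = 0.19313842.
SE_no-fpc = √(s²/n) = 0.12737214; SE_fpc = √((1−f)s²/n) = 0.11441263.
Ratio = √(1−f) = 0.89825474. Reduction = 100·(1 − 0.89825474) = 10.1745%.

10.1745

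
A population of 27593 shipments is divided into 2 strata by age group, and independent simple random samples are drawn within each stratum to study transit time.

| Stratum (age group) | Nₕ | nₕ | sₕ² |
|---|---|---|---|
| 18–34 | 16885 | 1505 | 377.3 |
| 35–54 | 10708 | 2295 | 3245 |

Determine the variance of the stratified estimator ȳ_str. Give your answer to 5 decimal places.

0.25281

Var(ȳ_str) = Σₕ Wₕ²(1 − fₕ)sₕ²/nₕ with Wₕ = Nₕ/N, N = 27593.
18–34: Wₕ = 0.61193056; term = 0.61193056²·(1 − 0.08913237)·377.3/1505 = 0.085508613.
35–54: Wₕ = 0.38806944; term = 0.38806944²·(1 − 0.21432574)·3245/2295 = 0.16729903.
Sum = 0.25280764.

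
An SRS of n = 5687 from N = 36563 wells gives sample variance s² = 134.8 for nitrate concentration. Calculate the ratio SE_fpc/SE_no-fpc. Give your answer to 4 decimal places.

0.9189

f = n/N = 5687/36563 = 0.15553975.
SE_no-fpc = √(s²/n) = 0.15395838; SE_fpc = √((1−f)s²/n) = 0.14147931.
Ratio = √(1−f) = 0.91894518.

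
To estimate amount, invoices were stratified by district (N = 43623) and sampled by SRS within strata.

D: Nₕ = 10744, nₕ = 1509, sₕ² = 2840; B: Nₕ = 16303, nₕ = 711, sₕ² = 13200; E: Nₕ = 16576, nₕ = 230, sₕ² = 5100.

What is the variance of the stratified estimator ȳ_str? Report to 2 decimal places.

5.74

Var(ȳ_str) = Σₕ Wₕ²(1 − fₕ)sₕ²/nₕ with Wₕ = Nₕ/N, N = 43623.
D: Wₕ = 0.24629209; term = 0.24629209²·(1 − 0.14045048)·2840/1509 = 0.098129806.
B: Wₕ = 0.37372487; term = 0.37372487²·(1 − 0.04361161)·13200/711 = 2.4799483.
E: Wₕ = 0.37998304; term = 0.37998304²·(1 − 0.01387548)·5100/230 = 3.1572031.
Sum = 5.7352812.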